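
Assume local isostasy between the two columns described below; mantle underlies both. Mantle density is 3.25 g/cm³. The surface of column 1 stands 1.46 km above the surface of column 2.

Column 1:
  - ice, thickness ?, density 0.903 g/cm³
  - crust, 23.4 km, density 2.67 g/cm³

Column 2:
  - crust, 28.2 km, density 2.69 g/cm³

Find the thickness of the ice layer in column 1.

Take the compensation level at the base of the deeper column (depth z_c below the surface of column 1) and equate Σ ρ_i t_i down to z_c; mantle fills any gap and the z_c terms cancel.
Column 1: x×0.903 + 23.4×2.67 + (z_c − 23.4 − x)×3.25
Column 2: 1.46×0 + 28.2×2.69 + (z_c − 1.46 − 28.2)×3.25
The z_c×3.25 term appears on both sides and cancels. Collect the known terms of each column as K = Σ(ρt)_known − 3.25 × (depth of known layers): K_1 = 62.478 − 3.25×23.4 = −13.572; K_2 = 75.858 − 3.25×(1.46 + 28.2) = −20.537.
Balance: K_1 − x×(3.25 − 0.903) = K_2, so x = (K_1 − K_2)/(3.25 − 0.903) = 6.965/2.347 = 2.97 km.

2.97 km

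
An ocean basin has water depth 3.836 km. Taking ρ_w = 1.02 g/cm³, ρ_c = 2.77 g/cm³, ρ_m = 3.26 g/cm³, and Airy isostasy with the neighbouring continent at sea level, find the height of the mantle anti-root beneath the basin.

13.7 km

For local isostatic compensation: replacing crust with seawater at the top is compensated by replacing crust with mantle at the base: d (ρ_c − ρ_w) = a (ρ_m − ρ_c).
a = d (ρ_c − ρ_w)/(ρ_m − ρ_c) = 3.836 km × 1.75/0.49 = 13.7 km.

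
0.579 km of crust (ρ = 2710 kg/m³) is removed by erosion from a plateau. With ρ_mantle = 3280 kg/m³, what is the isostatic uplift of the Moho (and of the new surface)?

0.478 km

Unloading: uplift u = e ρ_c/ρ_m = 0.579 km × 2710/3280 = 0.478 km.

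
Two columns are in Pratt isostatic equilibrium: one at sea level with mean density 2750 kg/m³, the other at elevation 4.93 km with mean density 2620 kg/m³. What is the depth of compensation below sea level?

ρ_ref D = ρ (D + h) → D (ρ_ref − ρ) = ρ h.
D = ρ h/(ρ_ref − ρ) = 2620 × 4.93 km/(2750 − 2620) = 99.4 km.

99.4 km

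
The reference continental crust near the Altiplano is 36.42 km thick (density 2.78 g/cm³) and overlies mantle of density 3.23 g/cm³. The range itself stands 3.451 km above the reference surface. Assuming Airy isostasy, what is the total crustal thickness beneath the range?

Root depth r = h ρ_c / (ρ_m − ρ_c) = 3.451 km × 2.78 / 0.45 = 21.32 km.
Total thickness = T + h + r = 36.42 km + 3.451 km + 21.32 km = 61.2 km.

61.2 km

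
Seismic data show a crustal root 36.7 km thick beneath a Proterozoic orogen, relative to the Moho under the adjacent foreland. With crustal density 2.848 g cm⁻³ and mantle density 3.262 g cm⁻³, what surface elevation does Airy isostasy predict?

5.33 km

In Airy isostatic equilibrium: ρ_c h = (ρ_m − ρ_c) r.
h = r (ρ_m − ρ_c) / ρ_c = 36.7 km × (3.262 − 2.848) / 2.848 = 5.33 km.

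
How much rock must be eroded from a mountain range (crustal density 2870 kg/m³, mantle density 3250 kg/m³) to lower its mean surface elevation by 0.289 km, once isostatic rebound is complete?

2.47 km

Net drop Δ = e − u = e − e ρ_c/ρ_m = e (ρ_m − ρ_c)/ρ_m.
e = Δ ρ_m/(ρ_m − ρ_c) = 0.289 km × 3250/380 = 2.47 km.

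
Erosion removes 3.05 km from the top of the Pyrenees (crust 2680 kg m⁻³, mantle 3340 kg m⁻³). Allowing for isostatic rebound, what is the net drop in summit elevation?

Rebound u = e ρ_c/ρ_m = 3.05 km × 2680/3340 = 2.447 km.
Net surface drop = e − u = 3.05 km − 2.447 km = e (ρ_m − ρ_c)/ρ_m = 0.603 km.

0.603 km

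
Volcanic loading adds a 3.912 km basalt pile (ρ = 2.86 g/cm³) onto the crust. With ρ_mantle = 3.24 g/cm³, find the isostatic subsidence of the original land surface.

Subaerial loading: s = t ρ_load / ρ_m.
s = 3.912 km × 2.86/3.24 = 3.45 km.

3.45 km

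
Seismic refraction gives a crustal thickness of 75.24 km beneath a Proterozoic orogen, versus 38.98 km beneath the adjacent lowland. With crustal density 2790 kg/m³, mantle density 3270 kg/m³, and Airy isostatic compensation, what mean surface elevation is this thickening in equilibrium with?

5.32 km

Excess crust Δ = 75.24 km − 38.98 km = 36.26 km, split between elevation h and root r with h + r = Δ.
Airy balance ρ_c h = (ρ_m − ρ_c) r gives r = h ρ_c/(ρ_m − ρ_c), so h (1 + ρ_c/(ρ_m − ρ_c)) = Δ, i.e. h = Δ (ρ_m − ρ_c)/ρ_m.
h = 36.26 km × 480/3270 = 5.32 km.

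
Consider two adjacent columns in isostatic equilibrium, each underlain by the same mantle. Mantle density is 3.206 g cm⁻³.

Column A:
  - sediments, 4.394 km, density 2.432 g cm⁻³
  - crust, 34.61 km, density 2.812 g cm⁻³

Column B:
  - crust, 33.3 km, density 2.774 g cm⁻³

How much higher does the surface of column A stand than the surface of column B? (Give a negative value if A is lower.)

0.827 km

For any compensation level in the mantle, the mantle terms cancel and isostasy reduces to e = (Σt_A − Σt_B) − (Σ(ρt)_A − Σ(ρt)_B) / ρ_m.
Σt_A = 39.004 km; Σt_B = 33.3 km; Σ(ρt)_A = 108.009528; Σ(ρt)_B = 92.3742 (in km·g cm⁻³).
e = (39.004 − 33.3) − (108.009528 − 92.3742) / 3.206 = 0.827 km.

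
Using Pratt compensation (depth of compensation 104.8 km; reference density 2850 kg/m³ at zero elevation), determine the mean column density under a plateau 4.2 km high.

Pratt balance: ρ_ref D = ρ (D + h).
ρ = ρ_ref D/(D + h) = 2850 × 104.8 km/(104.8 km + 4.2 km) = 2740 kg/m³.

2740 kg/m³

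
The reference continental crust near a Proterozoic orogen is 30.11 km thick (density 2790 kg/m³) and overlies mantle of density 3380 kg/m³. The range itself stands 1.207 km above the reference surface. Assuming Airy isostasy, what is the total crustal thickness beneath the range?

Root depth r = h ρ_c / (ρ_m − ρ_c) = 1.207 km × 2790 / 590 = 5.708 km.
Total thickness = T + h + r = 30.11 km + 1.207 km + 5.708 km = 37 km.

37 km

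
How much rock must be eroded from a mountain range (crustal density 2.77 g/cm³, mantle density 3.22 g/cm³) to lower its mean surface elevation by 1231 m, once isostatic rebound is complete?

Net drop Δ = e − u = e − e ρ_c/ρ_m = e (ρ_m − ρ_c)/ρ_m.
e = Δ ρ_m/(ρ_m − ρ_c) = 1231 m × 3.22/0.45 = 8810 m.

8810 m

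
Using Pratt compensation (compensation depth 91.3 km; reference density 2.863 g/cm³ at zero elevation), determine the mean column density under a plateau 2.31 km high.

2.79 g/cm³

Pratt balance: ρ_ref D = ρ (D + h).
ρ = ρ_ref D/(D + h) = 2.863 × 91.3 km/(91.3 km + 2.31 km) = 2.79 g/cm³.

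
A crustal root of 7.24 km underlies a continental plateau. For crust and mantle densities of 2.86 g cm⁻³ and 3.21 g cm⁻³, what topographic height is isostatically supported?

Isostatic balance requires: ρ_c h = (ρ_m − ρ_c) r.
h = r (ρ_m − ρ_c) / ρ_c = 7.24 km × (3.21 − 2.86) / 2.86 = 0.886 km.

0.886 km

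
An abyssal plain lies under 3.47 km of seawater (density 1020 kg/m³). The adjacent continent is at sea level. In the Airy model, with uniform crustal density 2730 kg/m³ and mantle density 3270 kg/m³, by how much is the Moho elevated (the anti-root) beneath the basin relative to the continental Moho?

Isostatic balance requires: replacing crust with seawater at the top is compensated by replacing crust with mantle at the base: d (ρ_c − ρ_w) = a (ρ_m − ρ_c).
a = d (ρ_c − ρ_w)/(ρ_m − ρ_c) = 3.47 km × 1710/540 = 11 km.

11 km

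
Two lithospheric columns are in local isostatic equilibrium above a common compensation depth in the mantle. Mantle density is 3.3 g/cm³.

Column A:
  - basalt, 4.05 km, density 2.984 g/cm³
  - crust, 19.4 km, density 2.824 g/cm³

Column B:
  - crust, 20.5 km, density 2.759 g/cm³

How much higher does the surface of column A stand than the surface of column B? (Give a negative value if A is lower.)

For any compensation level in the mantle, the mantle terms cancel and isostasy reduces to e = (Σt_A − Σt_B) − (Σ(ρt)_A − Σ(ρt)_B) / ρ_m.
Σt_A = 23.45 km; Σt_B = 20.5 km; Σ(ρt)_A = 66.8708; Σ(ρt)_B = 56.5595 (in km·g/cm³).
e = (23.45 − 20.5) − (66.8708 − 56.5595) / 3.3 = −0.175 km.

−0.175 km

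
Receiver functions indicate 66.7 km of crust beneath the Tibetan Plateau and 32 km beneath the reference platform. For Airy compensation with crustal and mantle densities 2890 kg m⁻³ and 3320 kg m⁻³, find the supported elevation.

Excess crust Δ = 66.7 km − 32 km = 34.7 km, split between elevation h and root r with h + r = Δ.
Airy balance ρ_c h = (ρ_m − ρ_c) r gives r = h ρ_c/(ρ_m − ρ_c), so h (1 + ρ_c/(ρ_m − ρ_c)) = Δ, i.e. h = Δ (ρ_m − ρ_c)/ρ_m.
h = 34.7 km × 430/3320 = 4.49 km.

4.49 km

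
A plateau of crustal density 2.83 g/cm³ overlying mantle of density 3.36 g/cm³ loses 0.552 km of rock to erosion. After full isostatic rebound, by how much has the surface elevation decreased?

0.0871 km

Rebound u = e ρ_c/ρ_m = 0.552 km × 2.83/3.36 = 0.4649 km.
Net surface drop = e − u = 0.552 km − 0.4649 km = e (ρ_m − ρ_c)/ρ_m = 0.0871 km.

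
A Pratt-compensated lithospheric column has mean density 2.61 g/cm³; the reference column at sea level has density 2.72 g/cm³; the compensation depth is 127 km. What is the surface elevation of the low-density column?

5.35 km

ρ_ref D = ρ (D + h) → h = D (ρ_ref − ρ)/ρ.
h = 127 km × (2.72 − 2.61)/2.61 = 5.35 km.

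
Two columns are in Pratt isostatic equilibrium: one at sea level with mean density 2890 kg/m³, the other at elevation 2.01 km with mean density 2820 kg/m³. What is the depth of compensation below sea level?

ρ_ref D = ρ (D + h) → D (ρ_ref − ρ) = ρ h.
D = ρ h/(ρ_ref − ρ) = 2820 × 2.01 km/(2890 − 2820) = 81 km.

81 km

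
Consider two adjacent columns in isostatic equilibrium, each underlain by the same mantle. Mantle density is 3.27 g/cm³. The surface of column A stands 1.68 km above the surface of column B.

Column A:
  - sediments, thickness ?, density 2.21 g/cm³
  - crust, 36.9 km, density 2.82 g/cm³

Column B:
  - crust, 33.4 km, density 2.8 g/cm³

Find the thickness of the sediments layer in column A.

Take the compensation level at the base of the deeper column (depth z_c below the surface of column A) and equate Σ ρ_i t_i down to z_c; mantle fills any gap and the z_c terms cancel.
Column A: x×2.21 + 36.9×2.82 + (z_c − 36.9 − x)×3.27
Column B: 1.68×0 + 33.4×2.8 + (z_c − 1.68 − 33.4)×3.27
The z_c×3.27 term appears on both sides and cancels. Collect the known terms of each column as K = Σ(ρt)_known − 3.27 × (depth of known layers): K_A = 104.058 − 3.27×36.9 = −16.605; K_B = 93.52 − 3.27×(1.68 + 33.4) = −21.1916.
Balance: K_A − x×(3.27 − 2.21) = K_B, so x = (K_A − K_B)/(3.27 − 2.21) = 4.5866/1.06 = 4.33 km.

4.33 km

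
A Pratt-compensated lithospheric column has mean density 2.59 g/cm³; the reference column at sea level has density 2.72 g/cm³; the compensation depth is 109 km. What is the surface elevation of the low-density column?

ρ_ref D = ρ (D + h) → h = D (ρ_ref − ρ)/ρ.
h = 109 km × (2.72 − 2.59)/2.59 = 5.47 km.

5.47 km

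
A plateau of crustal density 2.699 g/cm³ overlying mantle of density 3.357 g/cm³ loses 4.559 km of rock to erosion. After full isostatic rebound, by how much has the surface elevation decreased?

0.894 km

Rebound u = e ρ_c/ρ_m = 4.559 km × 2.699/3.357 = 3.665 km.
Net surface drop = e − u = 4.559 km − 3.665 km = e (ρ_m − ρ_c)/ρ_m = 0.894 km.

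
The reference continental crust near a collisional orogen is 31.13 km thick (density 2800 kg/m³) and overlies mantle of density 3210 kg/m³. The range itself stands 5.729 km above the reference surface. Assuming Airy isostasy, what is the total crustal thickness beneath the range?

Root depth r = h ρ_c / (ρ_m − ρ_c) = 5.729 km × 2800 / 410 = 39.12 km.
Total thickness = T + h + r = 31.13 km + 5.729 km + 39.12 km = 76 km.

76 km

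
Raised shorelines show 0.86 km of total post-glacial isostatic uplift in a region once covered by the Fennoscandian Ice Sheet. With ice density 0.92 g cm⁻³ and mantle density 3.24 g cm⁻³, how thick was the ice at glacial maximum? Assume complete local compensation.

u = t ρ_ice/ρ_m → t = u ρ_m/ρ_ice = 0.86 km × 3.24/0.92 = 3.03 km.

3.03 km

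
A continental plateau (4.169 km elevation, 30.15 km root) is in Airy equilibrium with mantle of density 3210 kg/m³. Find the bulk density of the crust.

ρ_c h = (ρ_m − ρ_c) r → ρ_c (h + r) = ρ_m r → ρ_c = ρ_m r / (h + r).
ρ_c = 3210 × 30.15 km / (4.169 km + 30.15 km) = 2820 kg/m³.

2820 kg/m³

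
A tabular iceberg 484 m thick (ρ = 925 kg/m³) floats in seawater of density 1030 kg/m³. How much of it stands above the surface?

49.3 m

Floating equilibrium: submerged depth d = t ρ_obj/ρ_fluid = 484 m × 925/1030 = 434.7 m.
Freeboard = t − d = 484 m − 434.7 m = 49.3 m.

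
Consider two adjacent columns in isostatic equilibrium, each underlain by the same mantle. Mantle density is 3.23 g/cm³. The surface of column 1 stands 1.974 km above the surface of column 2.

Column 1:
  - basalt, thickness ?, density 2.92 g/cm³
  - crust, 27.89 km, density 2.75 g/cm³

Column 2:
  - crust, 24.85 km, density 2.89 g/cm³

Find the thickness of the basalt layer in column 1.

4.64 km

Take the compensation level at the base of the deeper column (depth z_c below the surface of column 1) and equate Σ ρ_i t_i down to z_c; mantle fills any gap and the z_c terms cancel.
Column 1: x×2.92 + 27.89×2.75 + (z_c − 27.89 − x)×3.23
Column 2: 1.974×0 + 24.85×2.89 + (z_c − 1.974 − 24.85)×3.23
The z_c×3.23 term appears on both sides and cancels. Collect the known terms of each column as K = Σ(ρt)_known − 3.23 × (depth of known layers): K_1 = 76.6975 − 3.23×27.89 = −13.3872; K_2 = 71.8165 − 3.23×(1.974 + 24.85) = −14.82502.
Balance: K_1 − x×(3.23 − 2.92) = K_2, so x = (K_1 − K_2)/(3.23 − 2.92) = 1.43782/0.31 = 4.64 km.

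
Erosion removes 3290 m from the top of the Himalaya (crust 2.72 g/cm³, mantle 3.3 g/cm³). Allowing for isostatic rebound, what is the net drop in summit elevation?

Rebound u = e ρ_c/ρ_m = 3290 m × 2.72/3.3 = 2712 m.
Net surface drop = e − u = 3290 m − 2712 m = e (ρ_m − ρ_c)/ρ_m = 578 m.

578 m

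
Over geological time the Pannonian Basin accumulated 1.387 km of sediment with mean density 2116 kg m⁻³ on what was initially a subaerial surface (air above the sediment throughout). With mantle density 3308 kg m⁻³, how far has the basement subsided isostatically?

0.887 km

Subaerial load: s = t ρ_sed / ρ_m = 1.387 km × 2116/3308 = 0.887 km.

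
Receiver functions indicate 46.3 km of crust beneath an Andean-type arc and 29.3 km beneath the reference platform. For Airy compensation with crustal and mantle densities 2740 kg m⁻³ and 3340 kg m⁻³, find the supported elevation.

Excess crust Δ = 46.3 km − 29.3 km = 17 km, split between elevation h and root r with h + r = Δ.
Airy balance ρ_c h = (ρ_m − ρ_c) r gives r = h ρ_c/(ρ_m − ρ_c), so h (1 + ρ_c/(ρ_m − ρ_c)) = Δ, i.e. h = Δ (ρ_m − ρ_c)/ρ_m.
h = 17 km × 600/3340 = 3.05 km.

3.05 km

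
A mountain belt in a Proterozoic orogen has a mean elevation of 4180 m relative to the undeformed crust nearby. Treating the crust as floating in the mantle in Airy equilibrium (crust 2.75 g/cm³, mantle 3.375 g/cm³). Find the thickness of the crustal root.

18400 m

Equating mass per unit area of the two columns: the weight of the topography is balanced by the buoyancy of the root, ρ_c h = (ρ_m − ρ_c) r.
r = h · ρ_c / (ρ_m − ρ_c) = 4180 m × 2.75 / (3.375 − 2.75) = 18400 m.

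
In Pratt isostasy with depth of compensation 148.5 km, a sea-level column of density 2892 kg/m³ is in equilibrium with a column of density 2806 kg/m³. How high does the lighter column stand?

4.55 km

ρ_ref D = ρ (D + h) → h = D (ρ_ref − ρ)/ρ.
h = 148.5 km × (2892 − 2806)/2806 = 4.55 km.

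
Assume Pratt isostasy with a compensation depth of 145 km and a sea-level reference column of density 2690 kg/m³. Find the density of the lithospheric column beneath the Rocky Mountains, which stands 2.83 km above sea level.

2640 kg/m³

Pratt balance: ρ_ref D = ρ (D + h).
ρ = ρ_ref D/(D + h) = 2690 × 145 km/(145 km + 2.83 km) = 2640 kg/m³.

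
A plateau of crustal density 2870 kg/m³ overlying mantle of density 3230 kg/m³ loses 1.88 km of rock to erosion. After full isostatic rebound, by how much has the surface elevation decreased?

0.21 km

Rebound u = e ρ_c/ρ_m = 1.88 km × 2870/3230 = 1.67 km.
Net surface drop = e − u = 1.88 km − 1.67 km = e (ρ_m − ρ_c)/ρ_m = 0.21 km.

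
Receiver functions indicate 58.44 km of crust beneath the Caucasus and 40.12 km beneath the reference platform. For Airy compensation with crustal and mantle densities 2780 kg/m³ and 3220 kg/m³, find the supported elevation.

2.5 km

Excess crust Δ = 58.44 km − 40.12 km = 18.32 km, split between elevation h and root r with h + r = Δ.
Airy balance ρ_c h = (ρ_m − ρ_c) r gives r = h ρ_c/(ρ_m − ρ_c), so h (1 + ρ_c/(ρ_m − ρ_c)) = Δ, i.e. h = Δ (ρ_m − ρ_c)/ρ_m.
h = 18.32 km × 440/3220 = 2.5 km.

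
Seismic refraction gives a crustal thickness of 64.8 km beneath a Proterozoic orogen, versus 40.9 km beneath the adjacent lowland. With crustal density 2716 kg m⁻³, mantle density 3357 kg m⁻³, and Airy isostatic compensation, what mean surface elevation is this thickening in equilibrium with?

4.56 km

Excess crust Δ = 64.8 km − 40.9 km = 23.9 km, split between elevation h and root r with h + r = Δ.
Airy balance ρ_c h = (ρ_m − ρ_c) r gives r = h ρ_c/(ρ_m − ρ_c), so h (1 + ρ_c/(ρ_m − ρ_c)) = Δ, i.e. h = Δ (ρ_m − ρ_c)/ρ_m.
h = 23.9 km × 641/3357 = 4.56 km.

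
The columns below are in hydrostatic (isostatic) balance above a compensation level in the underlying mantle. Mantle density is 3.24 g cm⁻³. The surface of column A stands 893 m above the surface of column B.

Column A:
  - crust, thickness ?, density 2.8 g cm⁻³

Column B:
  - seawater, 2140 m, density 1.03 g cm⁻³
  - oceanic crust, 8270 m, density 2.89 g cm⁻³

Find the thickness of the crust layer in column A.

Take the compensation level at the base of the deeper column (depth z_c below the surface of column A) and equate Σ ρ_i t_i down to z_c; mantle fills any gap and the z_c terms cancel.
Column A: x×2.8 + (z_c − 0 − x)×3.24
Column B: 893×0 + 2140×1.03 + 8270×2.89 + (z_c − 893 − 10410)×3.24
The z_c×3.24 term appears on both sides and cancels. Collect the known terms of each column as K = Σ(ρt)_known − 3.24 × (depth of known layers): K_A = 0 − 3.24×0 = 0; K_B = 26104.5 − 3.24×(893 + 10410) = −10517.22.
Balance: K_A − x×(3.24 − 2.8) = K_B, so x = (K_A − K_B)/(3.24 − 2.8) = 10517.2/0.44 = 23900 m.

23900 m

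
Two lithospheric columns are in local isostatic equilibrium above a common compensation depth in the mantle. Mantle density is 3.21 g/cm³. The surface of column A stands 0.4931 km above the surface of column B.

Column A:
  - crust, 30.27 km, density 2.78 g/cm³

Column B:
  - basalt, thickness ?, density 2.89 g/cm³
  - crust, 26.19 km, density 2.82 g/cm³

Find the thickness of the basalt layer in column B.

Take the compensation level at the base of the deeper column (depth z_c below the surface of column A) and equate Σ ρ_i t_i down to z_c; mantle fills any gap and the z_c terms cancel.
Column A: 30.27×2.78 + (z_c − 30.27)×3.21
Column B: 0.4931×0 + x×2.89 + 26.19×2.82 + (z_c − 0.4931 − 26.19 − x)×3.21
The z_c×3.21 term appears on both sides and cancels. Collect the known terms of each column as K = Σ(ρt)_known − 3.21 × (depth of known layers): K_A = 84.1506 − 3.21×30.27 = −13.0161; K_B = 73.8558 − 3.21×(0.4931 + 26.19) = −11.796951.
Balance: K_A = K_B − x×(3.21 − 2.89), so x = (K_B − K_A)/(3.21 − 2.89) = 1.21915/0.32 = 3.81 km.

3.81 km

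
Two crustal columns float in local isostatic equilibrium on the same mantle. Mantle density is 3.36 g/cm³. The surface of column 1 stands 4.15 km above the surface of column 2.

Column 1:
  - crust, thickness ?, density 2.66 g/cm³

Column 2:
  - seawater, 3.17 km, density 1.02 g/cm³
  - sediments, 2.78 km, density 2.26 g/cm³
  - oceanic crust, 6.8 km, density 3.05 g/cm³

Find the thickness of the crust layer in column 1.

Take the compensation level at the base of the deeper column (depth z_c below the surface of column 1) and equate Σ ρ_i t_i down to z_c; mantle fills any gap and the z_c terms cancel.
Column 1: x×2.66 + (z_c − 0 − x)×3.36
Column 2: 4.15×0 + 3.17×1.02 + 2.78×2.26 + 6.8×3.05 + (z_c − 4.15 − 12.75)×3.36
The z_c×3.36 term appears on both sides and cancels. Collect the known terms of each column as K = Σ(ρt)_known − 3.36 × (depth of known layers): K_1 = 0 − 3.36×0 = 0; K_2 = 30.2562 − 3.36×(4.15 + 12.75) = −26.5278.
Balance: K_1 − x×(3.36 − 2.66) = K_2, so x = (K_1 − K_2)/(3.36 − 2.66) = 26.5278/0.7 = 37.9 km.

37.9 km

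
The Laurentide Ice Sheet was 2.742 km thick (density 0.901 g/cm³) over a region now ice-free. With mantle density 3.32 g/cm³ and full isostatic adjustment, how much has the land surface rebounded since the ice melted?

0.744 km

Removing the load lets mantle flow back in; uplift u satisfies ρ_ice t = ρ_m u.
u = t ρ_ice/ρ_m = 2.742 km × 0.901/3.32 = 0.744 km.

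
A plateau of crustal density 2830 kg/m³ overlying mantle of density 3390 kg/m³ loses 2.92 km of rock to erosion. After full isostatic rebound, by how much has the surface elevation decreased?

Rebound u = e ρ_c/ρ_m = 2.92 km × 2830/3390 = 2.438 km.
Net surface drop = e − u = 2.92 km − 2.438 km = e (ρ_m − ρ_c)/ρ_m = 0.482 km.

0.482 km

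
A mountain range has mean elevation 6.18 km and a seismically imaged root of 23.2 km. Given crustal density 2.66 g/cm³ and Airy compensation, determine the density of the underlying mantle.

3.37 g/cm³

Airy balance: ρ_c h = (ρ_m − ρ_c) r → ρ_m = ρ_c (1 + h/r).
ρ_m = 2.66 × (1 + 6.18 km/23.2 km) = 3.37 g/cm³.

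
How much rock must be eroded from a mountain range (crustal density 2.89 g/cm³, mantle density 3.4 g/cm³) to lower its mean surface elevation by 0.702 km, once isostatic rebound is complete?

4.68 km

Net drop Δ = e − u = e − e ρ_c/ρ_m = e (ρ_m − ρ_c)/ρ_m.
e = Δ ρ_m/(ρ_m − ρ_c) = 0.702 km × 3.4/0.51 = 4.68 km.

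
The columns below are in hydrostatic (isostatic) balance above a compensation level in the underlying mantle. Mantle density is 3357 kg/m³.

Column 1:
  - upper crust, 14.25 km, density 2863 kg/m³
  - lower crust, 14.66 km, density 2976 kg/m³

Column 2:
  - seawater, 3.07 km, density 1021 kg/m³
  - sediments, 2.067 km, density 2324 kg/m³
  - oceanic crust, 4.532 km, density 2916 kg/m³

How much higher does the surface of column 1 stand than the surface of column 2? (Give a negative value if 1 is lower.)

For any compensation level in the mantle, the mantle terms cancel and isostasy reduces to e = (Σt_1 − Σt_2) − (Σ(ρt)_1 − Σ(ρt)_2) / ρ_m.
Σt_1 = 28.91 km; Σt_2 = 9.669 km; Σ(ρt)_1 = 84425.91; Σ(ρt)_2 = 21153.49 (in km·kg/m³).
e = (28.91 − 9.669) − (84425.91 − 21153.49) / 3357 = 0.393 km.

0.393 km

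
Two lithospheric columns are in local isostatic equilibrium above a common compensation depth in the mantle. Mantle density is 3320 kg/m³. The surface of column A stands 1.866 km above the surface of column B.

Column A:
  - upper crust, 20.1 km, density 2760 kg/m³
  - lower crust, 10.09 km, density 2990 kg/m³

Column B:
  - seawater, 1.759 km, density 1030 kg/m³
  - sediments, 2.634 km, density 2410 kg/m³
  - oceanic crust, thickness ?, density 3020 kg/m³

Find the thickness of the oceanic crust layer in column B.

Take the compensation level at the base of the deeper column (depth z_c below the surface of column A) and equate Σ ρ_i t_i down to z_c; mantle fills any gap and the z_c terms cancel.
Column A: 20.1×2760 + 10.09×2990 + (z_c − 30.19)×3320
Column B: 1.866×0 + 1.759×1030 + 2.634×2410 + x×3020 + (z_c − 1.866 − 4.393 − x)×3320
The z_c×3320 term appears on both sides and cancels. Collect the known terms of each column as K = Σ(ρt)_known − 3320 × (depth of known layers): K_A = 85645.1 − 3320×30.19 = −14585.7; K_B = 8159.71 − 3320×(1.866 + 4.393) = −12620.17.
Balance: K_A = K_B − x×(3320 − 3020), so x = (K_B − K_A)/(3320 − 3020) = 1965.53/300 = 6.55 km.

6.55 km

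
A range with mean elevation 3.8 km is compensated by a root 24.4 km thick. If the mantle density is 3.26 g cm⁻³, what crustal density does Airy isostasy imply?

2.82 g cm⁻³

ρ_c h = (ρ_m − ρ_c) r → ρ_c (h + r) = ρ_m r → ρ_c = ρ_m r / (h + r).
ρ_c = 3.26 × 24.4 km / (3.8 km + 24.4 km) = 2.82 g cm⁻³.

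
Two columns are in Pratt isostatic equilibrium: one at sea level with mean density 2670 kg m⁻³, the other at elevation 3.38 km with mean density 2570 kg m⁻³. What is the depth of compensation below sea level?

ρ_ref D = ρ (D + h) → D (ρ_ref − ρ) = ρ h.
D = ρ h/(ρ_ref − ρ) = 2570 × 3.38 km/(2670 − 2570) = 86.9 km.

86.9 km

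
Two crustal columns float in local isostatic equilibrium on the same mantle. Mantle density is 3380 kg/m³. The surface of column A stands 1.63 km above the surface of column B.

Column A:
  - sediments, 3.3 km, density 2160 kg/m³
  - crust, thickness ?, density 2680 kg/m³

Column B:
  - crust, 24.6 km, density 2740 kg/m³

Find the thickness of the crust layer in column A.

Take the compensation level at the base of the deeper column (depth z_c below the surface of column A) and equate Σ ρ_i t_i down to z_c; mantle fills any gap and the z_c terms cancel.
Column A: 3.3×2160 + x×2680 + (z_c − 3.3 − x)×3380
Column B: 1.63×0 + 24.6×2740 + (z_c − 1.63 − 24.6)×3380
The z_c×3380 term appears on both sides and cancels. Collect the known terms of each column as K = Σ(ρt)_known − 3380 × (depth of known layers): K_A = 7128 − 3380×3.3 = −4026; K_B = 67404 − 3380×(1.63 + 24.6) = −21253.4.
Balance: K_A − x×(3380 − 2680) = K_B, so x = (K_A − K_B)/(3380 − 2680) = 17227.4/700 = 24.6 km.

24.6 km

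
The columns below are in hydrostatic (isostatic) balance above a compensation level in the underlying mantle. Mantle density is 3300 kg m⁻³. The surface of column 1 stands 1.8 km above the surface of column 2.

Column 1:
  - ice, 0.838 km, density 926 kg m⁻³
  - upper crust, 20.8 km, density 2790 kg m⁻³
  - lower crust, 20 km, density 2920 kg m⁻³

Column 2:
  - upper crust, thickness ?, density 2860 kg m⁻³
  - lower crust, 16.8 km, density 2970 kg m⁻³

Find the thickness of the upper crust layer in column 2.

Take the compensation level at the base of the deeper column (depth z_c below the surface of column 1) and equate Σ ρ_i t_i down to z_c; mantle fills any gap and the z_c terms cancel.
Column 1: 0.838×926 + 20.8×2790 + 20×2920 + (z_c − 41.638)×3300
Column 2: 1.8×0 + x×2860 + 16.8×2970 + (z_c − 1.8 − 16.8 − x)×3300
The z_c×3300 term appears on both sides and cancels. Collect the known terms of each column as K = Σ(ρt)_known − 3300 × (depth of known layers): K_1 = 117207.988 − 3300×41.638 = −20197.412; K_2 = 49896 − 3300×(1.8 + 16.8) = −11484.
Balance: K_1 = K_2 − x×(3300 − 2860), so x = (K_2 − K_1)/(3300 − 2860) = 8713.41/440 = 19.8 km.

19.8 km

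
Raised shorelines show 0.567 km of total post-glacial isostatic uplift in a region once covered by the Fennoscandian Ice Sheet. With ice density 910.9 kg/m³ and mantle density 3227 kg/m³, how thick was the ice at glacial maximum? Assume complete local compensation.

2.01 km

u = t ρ_ice/ρ_m → t = u ρ_m/ρ_ice = 0.567 km × 3227/910.9 = 2.01 km.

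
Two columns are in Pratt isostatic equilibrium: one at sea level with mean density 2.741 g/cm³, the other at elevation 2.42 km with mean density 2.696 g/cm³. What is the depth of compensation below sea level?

145 km

ρ_ref D = ρ (D + h) → D (ρ_ref − ρ) = ρ h.
D = ρ h/(ρ_ref − ρ) = 2.696 × 2.42 km/(2.741 − 2.696) = 145 km.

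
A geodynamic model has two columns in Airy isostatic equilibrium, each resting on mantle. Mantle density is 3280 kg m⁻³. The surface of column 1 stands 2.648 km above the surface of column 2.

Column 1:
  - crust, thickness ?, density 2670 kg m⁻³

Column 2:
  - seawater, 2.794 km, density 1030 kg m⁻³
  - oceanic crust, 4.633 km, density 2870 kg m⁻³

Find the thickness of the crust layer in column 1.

Take the compensation level at the base of the deeper column (depth z_c below the surface of column 1) and equate Σ ρ_i t_i down to z_c; mantle fills any gap and the z_c terms cancel.
Column 1: x×2670 + (z_c − 0 − x)×3280
Column 2: 2.648×0 + 2.794×1030 + 4.633×2870 + (z_c − 2.648 − 7.427)×3280
The z_c×3280 term appears on both sides and cancels. Collect the known terms of each column as K = Σ(ρt)_known − 3280 × (depth of known layers): K_1 = 0 − 3280×0 = 0; K_2 = 16174.53 − 3280×(2.648 + 7.427) = −16871.47.
Balance: K_1 − x×(3280 − 2670) = K_2, so x = (K_1 − K_2)/(3280 − 2670) = 16871.5/610 = 27.7 km.

27.7 km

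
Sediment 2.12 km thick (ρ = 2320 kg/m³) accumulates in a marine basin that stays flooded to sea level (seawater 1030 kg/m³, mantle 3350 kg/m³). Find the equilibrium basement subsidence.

1.18 km

Submarine loading: the sediment displaces seawater, and the subsidence is in turn flooded, so s (ρ_m − ρ_w) = t (ρ_sed − ρ_w).
s = 2.12 km × (2320 − 1030) / (3350 − 1030) = 1.18 km.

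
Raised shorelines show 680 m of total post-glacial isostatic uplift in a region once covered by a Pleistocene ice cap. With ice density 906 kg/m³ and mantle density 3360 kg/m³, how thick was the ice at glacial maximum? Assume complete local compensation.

2520 m

u = t ρ_ice/ρ_m → t = u ρ_m/ρ_ice = 680 m × 3360/906 = 2520 m.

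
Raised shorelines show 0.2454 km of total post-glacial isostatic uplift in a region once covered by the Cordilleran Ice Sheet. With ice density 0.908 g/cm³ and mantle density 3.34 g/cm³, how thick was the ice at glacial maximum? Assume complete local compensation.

0.903 km

u = t ρ_ice/ρ_m → t = u ρ_m/ρ_ice = 0.2454 km × 3.34/0.908 = 0.903 km.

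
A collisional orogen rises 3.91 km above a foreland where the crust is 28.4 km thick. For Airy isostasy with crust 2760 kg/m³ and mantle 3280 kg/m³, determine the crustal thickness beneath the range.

53.1 km

Root depth r = h ρ_c / (ρ_m − ρ_c) = 3.91 km × 2760 / 520 = 20.75 km.
Total thickness = T + h + r = 28.4 km + 3.91 km + 20.75 km = 53.1 km.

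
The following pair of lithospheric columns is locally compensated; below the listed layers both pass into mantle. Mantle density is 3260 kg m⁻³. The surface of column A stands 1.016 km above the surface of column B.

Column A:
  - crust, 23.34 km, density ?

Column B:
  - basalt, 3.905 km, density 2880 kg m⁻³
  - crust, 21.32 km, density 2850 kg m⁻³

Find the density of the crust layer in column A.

Take the compensation level at the base of the deeper column (depth z_c below the surface of column A) and equate Σ ρ_i t_i down to z_c; mantle fills any gap and the z_c terms cancel.
Column A: 23.34×ρ + (z_c − 23.34)×3260
Column B: 1.016×0 + 3.905×2880 + 21.32×2850 + (z_c − 1.016 − 25.225)×3260
The z_c×3260 term appears on both sides and cancels. Collect the known terms of each column as K = Σ(ρt)_known − 3260 × (depth of known layers): K_A = 0 − 3260×23.34 = −76088.4; K_B = 72008.4 − 3260×(1.016 + 25.225) = −13537.26.
Balance: K_A + 23.34×ρ = K_B, so ρ = (K_B − K_A)/23.34 = 62551.1/23.34 = 2680 kg m⁻³.

2680 kg m⁻³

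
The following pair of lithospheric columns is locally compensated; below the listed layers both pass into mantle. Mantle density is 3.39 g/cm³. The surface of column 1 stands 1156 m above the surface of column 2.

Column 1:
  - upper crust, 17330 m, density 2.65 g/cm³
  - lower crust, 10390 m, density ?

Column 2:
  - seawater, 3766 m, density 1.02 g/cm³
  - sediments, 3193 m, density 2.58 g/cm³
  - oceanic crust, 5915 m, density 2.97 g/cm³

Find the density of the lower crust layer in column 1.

Take the compensation level at the base of the deeper column (depth z_c below the surface of column 1) and equate Σ ρ_i t_i down to z_c; mantle fills any gap and the z_c terms cancel.
Column 1: 17330×2.65 + 10390×ρ + (z_c − 27720)×3.39
Column 2: 1156×0 + 3766×1.02 + 3193×2.58 + 5915×2.97 + (z_c − 1156 − 12874)×3.39
The z_c×3.39 term appears on both sides and cancels. Collect the known terms of each column as K = Σ(ρt)_known − 3.39 × (depth of known layers): K_1 = 45924.5 − 3.39×27720 = −48046.3; K_2 = 29646.81 − 3.39×(1156 + 12874) = −17914.89.
Balance: K_1 + 10390×ρ = K_2, so ρ = (K_2 − K_1)/10390 = 30131.4/10390 = 2.9 g/cm³.

2.9 g/cm³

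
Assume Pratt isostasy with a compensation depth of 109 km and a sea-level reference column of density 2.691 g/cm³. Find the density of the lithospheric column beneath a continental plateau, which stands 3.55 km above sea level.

2.61 g/cm³

Pratt balance: ρ_ref D = ρ (D + h).
ρ = ρ_ref D/(D + h) = 2.691 × 109 km/(109 km + 3.55 km) = 2.61 g/cm³.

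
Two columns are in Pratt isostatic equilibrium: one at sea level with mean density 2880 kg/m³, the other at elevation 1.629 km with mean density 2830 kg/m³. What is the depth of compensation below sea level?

92.2 km

ρ_ref D = ρ (D + h) → D (ρ_ref − ρ) = ρ h.
D = ρ h/(ρ_ref − ρ) = 2830 × 1.629 km/(2880 − 2830) = 92.2 km.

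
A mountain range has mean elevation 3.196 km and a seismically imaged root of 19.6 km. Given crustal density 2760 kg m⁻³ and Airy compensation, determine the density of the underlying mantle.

Airy balance: ρ_c h = (ρ_m − ρ_c) r → ρ_m = ρ_c (1 + h/r).
ρ_m = 2760 × (1 + 3.196 km/19.6 km) = 3210 kg m⁻³.

3210 kg m⁻³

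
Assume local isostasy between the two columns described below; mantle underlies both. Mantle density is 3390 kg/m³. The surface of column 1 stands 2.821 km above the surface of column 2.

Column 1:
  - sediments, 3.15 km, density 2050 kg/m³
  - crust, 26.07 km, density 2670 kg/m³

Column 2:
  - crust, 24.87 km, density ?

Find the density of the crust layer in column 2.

Take the compensation level at the base of the deeper column (depth z_c below the surface of column 1) and equate Σ ρ_i t_i down to z_c; mantle fills any gap and the z_c terms cancel.
Column 1: 3.15×2050 + 26.07×2670 + (z_c − 29.22)×3390
Column 2: 2.821×0 + 24.87×ρ + (z_c − 2.821 − 24.87)×3390
The z_c×3390 term appears on both sides and cancels. Collect the known terms of each column as K = Σ(ρt)_known − 3390 × (depth of known layers): K_1 = 76064.4 − 3390×29.22 = −22991.4; K_2 = 0 − 3390×(2.821 + 24.87) = −93872.49.
Balance: K_1 = K_2 + 24.87×ρ, so ρ = (K_1 − K_2)/24.87 = 70881.1/24.87 = 2850 kg/m³.

2850 kg/m³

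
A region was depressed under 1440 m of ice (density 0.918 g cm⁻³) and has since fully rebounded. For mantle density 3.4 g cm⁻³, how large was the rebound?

Removing the load lets mantle flow back in; uplift u satisfies ρ_ice t = ρ_m u.
u = t ρ_ice/ρ_m = 1440 m × 0.918/3.4 = 389 m.

389 m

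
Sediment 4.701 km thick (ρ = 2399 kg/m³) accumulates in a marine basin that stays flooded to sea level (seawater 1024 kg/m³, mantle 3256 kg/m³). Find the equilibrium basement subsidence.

2.9 km

Submarine loading: the sediment displaces seawater, and the subsidence is in turn flooded, so s (ρ_m − ρ_w) = t (ρ_sed − ρ_w).
s = 4.701 km × (2399 − 1024) / (3256 − 1024) = 2.9 km.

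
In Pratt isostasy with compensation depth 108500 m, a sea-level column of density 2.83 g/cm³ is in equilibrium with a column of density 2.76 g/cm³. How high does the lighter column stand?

ρ_ref D = ρ (D + h) → h = D (ρ_ref − ρ)/ρ.
h = 108500 m × (2.83 − 2.76)/2.76 = 2750 m.

2750 m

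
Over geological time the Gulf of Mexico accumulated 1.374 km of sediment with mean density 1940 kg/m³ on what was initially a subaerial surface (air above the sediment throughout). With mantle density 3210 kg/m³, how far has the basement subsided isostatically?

0.83 km

Subaerial load: s = t ρ_sed / ρ_m = 1.374 km × 1940/3210 = 0.83 km.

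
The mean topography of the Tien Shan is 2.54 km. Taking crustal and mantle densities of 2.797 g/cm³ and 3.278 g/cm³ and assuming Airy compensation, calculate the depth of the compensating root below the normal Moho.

In Airy isostatic equilibrium: the weight of the topography is balanced by the buoyancy of the root, ρ_c h = (ρ_m − ρ_c) r.
r = h · ρ_c / (ρ_m − ρ_c) = 2.54 km × 2.797 / (3.278 − 2.797) = 14.8 km.

14.8 km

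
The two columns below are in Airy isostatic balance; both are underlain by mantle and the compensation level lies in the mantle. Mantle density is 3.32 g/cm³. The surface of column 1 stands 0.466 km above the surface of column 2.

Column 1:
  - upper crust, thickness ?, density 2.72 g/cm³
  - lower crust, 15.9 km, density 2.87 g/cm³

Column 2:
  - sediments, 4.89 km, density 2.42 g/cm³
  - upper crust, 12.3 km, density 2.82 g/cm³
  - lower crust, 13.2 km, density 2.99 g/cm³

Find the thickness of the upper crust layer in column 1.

15.5 km

Take the compensation level at the base of the deeper column (depth z_c below the surface of column 1) and equate Σ ρ_i t_i down to z_c; mantle fills any gap and the z_c terms cancel.
Column 1: x×2.72 + 15.9×2.87 + (z_c − 15.9 − x)×3.32
Column 2: 0.466×0 + 4.89×2.42 + 12.3×2.82 + 13.2×2.99 + (z_c − 0.466 − 30.39)×3.32
The z_c×3.32 term appears on both sides and cancels. Collect the known terms of each column as K = Σ(ρt)_known − 3.32 × (depth of known layers): K_1 = 45.633 − 3.32×15.9 = −7.155; K_2 = 85.9878 − 3.32×(0.466 + 30.39) = −16.45412.
Balance: K_1 − x×(3.32 − 2.72) = K_2, so x = (K_1 − K_2)/(3.32 − 2.72) = 9.29912/0.6 = 15.5 km.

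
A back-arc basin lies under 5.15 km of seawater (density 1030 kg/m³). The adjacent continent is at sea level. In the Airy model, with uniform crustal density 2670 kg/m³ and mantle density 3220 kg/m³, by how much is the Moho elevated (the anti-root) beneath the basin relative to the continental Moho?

In Airy isostatic equilibrium: replacing crust with seawater at the top is compensated by replacing crust with mantle at the base: d (ρ_c − ρ_w) = a (ρ_m − ρ_c).
a = d (ρ_c − ρ_w)/(ρ_m − ρ_c) = 5.15 km × 1640/550 = 15.4 km.

15.4 km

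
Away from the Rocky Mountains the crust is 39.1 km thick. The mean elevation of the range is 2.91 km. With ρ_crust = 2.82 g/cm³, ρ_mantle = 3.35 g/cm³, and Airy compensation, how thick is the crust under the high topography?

57.5 km

Root depth r = h ρ_c / (ρ_m − ρ_c) = 2.91 km × 2.82 / 0.53 = 15.48 km.
Total thickness = T + h + r = 39.1 km + 2.91 km + 15.48 km = 57.5 km.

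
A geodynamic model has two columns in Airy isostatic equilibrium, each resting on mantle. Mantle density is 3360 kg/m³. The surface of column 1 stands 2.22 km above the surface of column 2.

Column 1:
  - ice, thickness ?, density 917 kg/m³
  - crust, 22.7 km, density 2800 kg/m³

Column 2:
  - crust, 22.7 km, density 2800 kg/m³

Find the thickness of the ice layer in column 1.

3.05 km

Take the compensation level at the base of the deeper column (depth z_c below the surface of column 1) and equate Σ ρ_i t_i down to z_c; mantle fills any gap and the z_c terms cancel.
Column 1: x×917 + 22.7×2800 + (z_c − 22.7 − x)×3360
Column 2: 2.22×0 + 22.7×2800 + (z_c − 2.22 − 22.7)×3360
The z_c×3360 term appears on both sides and cancels. Collect the known terms of each column as K = Σ(ρt)_known − 3360 × (depth of known layers): K_1 = 63560 − 3360×22.7 = −12712; K_2 = 63560 − 3360×(2.22 + 22.7) = −20171.2.
Balance: K_1 − x×(3360 − 917) = K_2, so x = (K_1 − K_2)/(3360 − 917) = 7459.2/2443 = 3.05 km.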